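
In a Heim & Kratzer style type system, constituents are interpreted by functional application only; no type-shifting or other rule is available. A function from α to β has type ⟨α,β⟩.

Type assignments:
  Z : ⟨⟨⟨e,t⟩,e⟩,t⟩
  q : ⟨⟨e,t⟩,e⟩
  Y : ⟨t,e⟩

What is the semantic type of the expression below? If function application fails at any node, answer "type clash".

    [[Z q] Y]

[Z q] — Z of type ⟨⟨⟨e,t⟩,e⟩,t⟩ combines with q of type ⟨⟨e,t⟩,e⟩: type t.
[[Z q] Y] — Y of type ⟨t,e⟩ combines with [Z q] of type t: type e.

e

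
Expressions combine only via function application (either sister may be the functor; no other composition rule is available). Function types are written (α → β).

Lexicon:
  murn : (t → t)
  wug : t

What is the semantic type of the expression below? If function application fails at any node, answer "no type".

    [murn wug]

t

At [murn wug], murn : (t → t) takes wug : t, giving t.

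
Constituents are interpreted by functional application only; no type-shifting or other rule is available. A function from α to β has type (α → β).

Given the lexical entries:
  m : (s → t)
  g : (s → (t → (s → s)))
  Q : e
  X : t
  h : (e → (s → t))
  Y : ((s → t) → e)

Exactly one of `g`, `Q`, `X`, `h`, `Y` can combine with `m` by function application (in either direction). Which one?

Y

g : (s → (t → (s → s))) — neither side's domain matches the other.
Q : e — neither side's domain matches the other.
X : t — neither side's domain matches the other.
h : (e → (s → t)) — neither side's domain matches the other.
Y — combines: Y : ((s → t) → e) takes m : (s → t) as argument, giving e.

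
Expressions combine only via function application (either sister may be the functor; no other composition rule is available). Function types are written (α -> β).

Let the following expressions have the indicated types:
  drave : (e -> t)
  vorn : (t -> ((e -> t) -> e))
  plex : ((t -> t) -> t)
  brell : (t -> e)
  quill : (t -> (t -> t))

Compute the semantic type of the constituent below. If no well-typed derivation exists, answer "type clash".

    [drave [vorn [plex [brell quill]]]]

[brell quill]: (t -> e) and (t -> (t -> t)) cannot combine by function application — type clash.

type clash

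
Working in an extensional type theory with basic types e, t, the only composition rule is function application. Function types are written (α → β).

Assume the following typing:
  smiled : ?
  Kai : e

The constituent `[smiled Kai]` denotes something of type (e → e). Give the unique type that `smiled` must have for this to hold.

[smiled Kai] must have type (e → e). The sister Kai has type e; that is not a function onto (e → e), so smiled must be the functor, of type (e → (e → e)).

(e → (e → e))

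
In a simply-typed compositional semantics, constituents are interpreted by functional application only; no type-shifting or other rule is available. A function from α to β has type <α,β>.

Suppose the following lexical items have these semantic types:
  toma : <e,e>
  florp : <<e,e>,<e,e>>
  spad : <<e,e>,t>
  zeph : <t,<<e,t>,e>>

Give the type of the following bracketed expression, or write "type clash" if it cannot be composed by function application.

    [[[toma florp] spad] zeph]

<<e,t>,e>

At [toma florp], florp : <<e,e>,<e,e>> takes toma : <e,e>, giving <e,e>.
At [[toma florp] spad], spad : <<e,e>,t> takes [toma florp] : <e,e>, giving t.
At [[[toma florp] spad] zeph], zeph : <t,<<e,t>,e>> takes [[toma florp] spad] : t, giving <<e,t>,e>.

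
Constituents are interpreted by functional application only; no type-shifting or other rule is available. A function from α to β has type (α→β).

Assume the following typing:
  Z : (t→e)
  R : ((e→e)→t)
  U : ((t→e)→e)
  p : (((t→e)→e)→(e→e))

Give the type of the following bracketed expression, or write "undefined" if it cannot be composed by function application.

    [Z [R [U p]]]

e

At [U p], p : (((t→e)→e)→(e→e)) takes U : ((t→e)→e), giving (e→e).
At [R [U p]], R : ((e→e)→t) takes [U p] : (e→e), giving t.
At [Z [R [U p]]], Z : (t→e) takes [R [U p]] : t, giving e.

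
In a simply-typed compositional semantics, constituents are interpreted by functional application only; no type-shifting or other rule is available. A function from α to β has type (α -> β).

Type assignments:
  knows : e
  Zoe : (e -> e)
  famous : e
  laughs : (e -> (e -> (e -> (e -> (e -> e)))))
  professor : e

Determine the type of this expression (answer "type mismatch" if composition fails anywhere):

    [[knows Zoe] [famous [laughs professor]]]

[knows Zoe]: Zoe is (e -> e), knows is e; result e.
[laughs professor]: laughs is (e -> (e -> (e -> (e -> (e -> e))))), professor is e; result (e -> (e -> (e -> (e -> e)))).
[famous [laughs professor]]: [laughs professor] is (e -> (e -> (e -> (e -> e)))), famous is e; result (e -> (e -> (e -> e))).
[[knows Zoe] [famous [laughs professor]]]: [famous [laughs professor]] is (e -> (e -> (e -> e))), [knows Zoe] is e; result (e -> (e -> e)).

(e -> (e -> e))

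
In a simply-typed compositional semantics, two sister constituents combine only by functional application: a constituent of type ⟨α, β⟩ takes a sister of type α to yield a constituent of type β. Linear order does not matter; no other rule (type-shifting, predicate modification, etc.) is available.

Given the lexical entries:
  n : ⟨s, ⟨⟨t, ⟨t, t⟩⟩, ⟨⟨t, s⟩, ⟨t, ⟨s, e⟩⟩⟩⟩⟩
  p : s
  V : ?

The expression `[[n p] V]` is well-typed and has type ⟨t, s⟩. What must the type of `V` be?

⟨⟨⟨t, ⟨t, t⟩⟩, ⟨⟨t, s⟩, ⟨t, ⟨s, e⟩⟩⟩⟩, ⟨t, s⟩⟩

For [[n p] V] to have type ⟨t, s⟩ with [n p] of type ⟨⟨t, ⟨t, t⟩⟩, ⟨⟨t, s⟩, ⟨t, ⟨s, e⟩⟩⟩⟩, V must be the function: V : ⟨⟨⟨t, ⟨t, t⟩⟩, ⟨⟨t, s⟩, ⟨t, ⟨s, e⟩⟩⟩⟩, ⟨t, s⟩⟩.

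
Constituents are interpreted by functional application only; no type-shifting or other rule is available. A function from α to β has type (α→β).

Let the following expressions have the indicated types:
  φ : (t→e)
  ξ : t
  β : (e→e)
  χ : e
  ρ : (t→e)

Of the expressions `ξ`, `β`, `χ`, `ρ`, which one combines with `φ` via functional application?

ξ — combines: φ : (t→e) takes ξ : t as argument, giving e.
β : (e→e) — φ needs t; β needs e; neither fits.
χ : e — φ needs t; χ needs nothing (atomic); neither fits.
ρ : (t→e) — φ needs t; ρ needs t; neither fits.

ξ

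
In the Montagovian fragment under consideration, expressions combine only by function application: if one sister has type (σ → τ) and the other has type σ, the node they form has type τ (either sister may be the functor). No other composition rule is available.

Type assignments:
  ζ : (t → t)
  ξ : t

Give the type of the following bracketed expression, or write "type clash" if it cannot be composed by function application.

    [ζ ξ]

At [ζ ξ], ζ : (t → t) takes ξ : t, giving t.

t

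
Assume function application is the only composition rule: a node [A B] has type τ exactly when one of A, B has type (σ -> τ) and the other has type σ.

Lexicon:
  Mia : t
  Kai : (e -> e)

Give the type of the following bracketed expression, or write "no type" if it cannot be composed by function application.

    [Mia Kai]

At [Mia Kai]: neither t nor (e -> e) can take the other as argument; the node is ill-typed.

no type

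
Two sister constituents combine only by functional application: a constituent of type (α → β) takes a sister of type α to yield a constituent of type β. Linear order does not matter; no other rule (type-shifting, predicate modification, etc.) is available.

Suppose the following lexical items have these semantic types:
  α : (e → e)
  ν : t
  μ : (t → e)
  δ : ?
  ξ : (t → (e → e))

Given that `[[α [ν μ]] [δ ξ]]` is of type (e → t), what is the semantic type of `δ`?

((t → (e → e)) → (e → (e → t)))

[[α [ν μ]] [δ ξ]] must have type (e → t). The sister [α [ν μ]] has type e; that is not a function onto (e → t), so [δ ξ] must be the functor, of type (e → (e → t)).
[δ ξ] must have type (e → (e → t)). The sister ξ has type (t → (e → e)); that is not a function onto (e → (e → t)), so δ must be the functor, of type ((t → (e → e)) → (e → (e → t))).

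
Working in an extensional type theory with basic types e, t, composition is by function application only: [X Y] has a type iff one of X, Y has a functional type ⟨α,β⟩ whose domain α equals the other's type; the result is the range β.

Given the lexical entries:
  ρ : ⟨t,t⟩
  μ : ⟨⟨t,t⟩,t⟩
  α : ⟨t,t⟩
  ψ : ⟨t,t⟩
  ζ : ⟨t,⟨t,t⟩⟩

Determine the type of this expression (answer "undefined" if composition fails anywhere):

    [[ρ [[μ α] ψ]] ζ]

⟨t,t⟩

[μ α]: functor μ : ⟨⟨t,t⟩,t⟩, argument α : ⟨t,t⟩; result t.
[[μ α] ψ]: functor ψ : ⟨t,t⟩, argument [μ α] : t; result t.
[ρ [[μ α] ψ]]: functor ρ : ⟨t,t⟩, argument [[μ α] ψ] : t; result t.
[[ρ [[μ α] ψ]] ζ]: functor ζ : ⟨t,⟨t,t⟩⟩, argument [ρ [[μ α] ψ]] : t; result ⟨t,t⟩.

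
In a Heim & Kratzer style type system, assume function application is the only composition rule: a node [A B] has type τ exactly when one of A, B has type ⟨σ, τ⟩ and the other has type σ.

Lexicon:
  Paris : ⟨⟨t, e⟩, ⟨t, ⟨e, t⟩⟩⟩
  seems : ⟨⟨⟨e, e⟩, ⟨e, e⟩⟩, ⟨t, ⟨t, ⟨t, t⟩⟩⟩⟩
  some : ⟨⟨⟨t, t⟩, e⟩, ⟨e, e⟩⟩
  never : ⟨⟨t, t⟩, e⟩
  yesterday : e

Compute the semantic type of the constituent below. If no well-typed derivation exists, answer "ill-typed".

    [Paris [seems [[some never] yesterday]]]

[some never]: ⟨⟨⟨t, t⟩, e⟩, ⟨e, e⟩⟩ applied to ⟨⟨t, t⟩, e⟩ yields ⟨e, e⟩.
[[some never] yesterday]: ⟨e, e⟩ applied to e yields e.
At [seems [[some never] yesterday]]: neither ⟨⟨⟨e, e⟩, ⟨e, e⟩⟩, ⟨t, ⟨t, ⟨t, t⟩⟩⟩⟩ nor e can take the other as argument; the node is ill-typed.

ill-typed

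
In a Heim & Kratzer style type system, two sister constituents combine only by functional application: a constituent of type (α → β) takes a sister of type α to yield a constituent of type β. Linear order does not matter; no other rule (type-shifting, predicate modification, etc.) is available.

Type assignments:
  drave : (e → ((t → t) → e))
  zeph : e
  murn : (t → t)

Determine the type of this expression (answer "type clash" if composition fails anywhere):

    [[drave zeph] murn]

e

At [drave zeph], drave : (e → ((t → t) → e)) takes zeph : e, giving ((t → t) → e).
At [[drave zeph] murn], [drave zeph] : ((t → t) → e) takes murn : (t → t), giving e.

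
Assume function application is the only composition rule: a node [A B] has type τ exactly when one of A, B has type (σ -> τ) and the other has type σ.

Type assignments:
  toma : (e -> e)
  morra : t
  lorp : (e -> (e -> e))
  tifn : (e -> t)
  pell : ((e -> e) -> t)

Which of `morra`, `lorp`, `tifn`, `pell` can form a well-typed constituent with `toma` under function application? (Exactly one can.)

morra : t — does not combine with toma.
lorp : (e -> (e -> e)) — does not combine with toma.
tifn : (e -> t) — does not combine with toma.
pell — combines: pell : ((e -> e) -> t) takes toma : (e -> e) as argument, giving t.

pell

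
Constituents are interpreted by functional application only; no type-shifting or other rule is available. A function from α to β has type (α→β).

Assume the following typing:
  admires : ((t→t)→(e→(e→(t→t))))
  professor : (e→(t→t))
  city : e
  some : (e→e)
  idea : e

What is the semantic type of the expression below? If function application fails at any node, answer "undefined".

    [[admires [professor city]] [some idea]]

(e→(t→t))

[professor city]: (e→(t→t)) applied to e yields (t→t).
[admires [professor city]]: ((t→t)→(e→(e→(t→t)))) applied to (t→t) yields (e→(e→(t→t))).
[some idea]: (e→e) applied to e yields e.
[[admires [professor city]] [some idea]]: (e→(e→(t→t))) applied to e yields (e→(t→t)).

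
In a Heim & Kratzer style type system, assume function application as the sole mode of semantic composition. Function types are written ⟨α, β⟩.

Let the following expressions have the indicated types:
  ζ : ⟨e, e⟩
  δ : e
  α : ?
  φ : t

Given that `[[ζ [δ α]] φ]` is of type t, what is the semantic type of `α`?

⟨e, ⟨⟨e, e⟩, ⟨t, t⟩⟩⟩

[[ζ [δ α]] φ] must have type t. The sister φ has type t; that is not a function onto t, so [ζ [δ α]] must be the functor, of type ⟨t, t⟩.
[ζ [δ α]] must have type ⟨t, t⟩. The sister ζ has type ⟨e, e⟩; that is not a function onto ⟨t, t⟩, so [δ α] must be the functor, of type ⟨⟨e, e⟩, ⟨t, t⟩⟩.
[δ α] must have type ⟨⟨e, e⟩, ⟨t, t⟩⟩. The sister δ has type e; that is not a function onto ⟨⟨e, e⟩, ⟨t, t⟩⟩, so α must be the functor, of type ⟨e, ⟨⟨e, e⟩, ⟨t, t⟩⟩⟩.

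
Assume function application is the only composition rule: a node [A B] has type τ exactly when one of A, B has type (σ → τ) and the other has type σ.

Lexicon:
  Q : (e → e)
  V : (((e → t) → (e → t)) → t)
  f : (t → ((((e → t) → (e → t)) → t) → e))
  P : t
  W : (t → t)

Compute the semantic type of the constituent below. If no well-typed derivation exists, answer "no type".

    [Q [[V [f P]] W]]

At [f P], f : (t → ((((e → t) → (e → t)) → t) → e)) takes P : t, giving ((((e → t) → (e → t)) → t) → e).
At [V [f P]], [f P] : ((((e → t) → (e → t)) → t) → e) takes V : (((e → t) → (e → t)) → t), giving e.
[[V [f P]] W]: e with (t → t) — neither is a function whose domain matches the other; composition fails here.

no type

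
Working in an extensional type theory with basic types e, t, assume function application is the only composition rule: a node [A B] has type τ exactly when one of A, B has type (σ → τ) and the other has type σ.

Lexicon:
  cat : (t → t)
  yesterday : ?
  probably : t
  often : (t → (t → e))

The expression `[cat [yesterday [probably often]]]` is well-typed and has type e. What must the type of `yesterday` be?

At [cat [yesterday [probably often]]] (required: e): cat is (t → t), which is not a function with range e; hence [yesterday [probably often]] is the functor — type ((t → t) → e).
At [yesterday [probably often]] (required: ((t → t) → e)): [probably often] is (t → e), which is not a function with range ((t → t) → e); hence yesterday is the functor — type ((t → e) → ((t → t) → e)).

((t → e) → ((t → t) → e))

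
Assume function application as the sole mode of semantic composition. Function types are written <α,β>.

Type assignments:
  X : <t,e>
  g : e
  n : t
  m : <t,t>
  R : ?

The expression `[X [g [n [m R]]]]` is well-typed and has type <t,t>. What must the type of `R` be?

At [X [g [n [m R]]]] (required: <t,t>): X is <t,e>, which is not a function with range <t,t>; hence [g [n [m R]]] is the functor — type <<t,e>,<t,t>>.
At [g [n [m R]]] (required: <<t,e>,<t,t>>): g is e, which is not a function with range <<t,e>,<t,t>>; hence [n [m R]] is the functor — type <e,<<t,e>,<t,t>>>.
At [n [m R]] (required: <e,<<t,e>,<t,t>>>): n is t, which is not a function with range <e,<<t,e>,<t,t>>>; hence [m R] is the functor — type <t,<e,<<t,e>,<t,t>>>>.
At [m R] (required: <t,<e,<<t,e>,<t,t>>>>): m is <t,t>, which is not a function with range <t,<e,<<t,e>,<t,t>>>>; hence R is the functor — type <<t,t>,<t,<e,<<t,e>,<t,t>>>>>.

<<t,t>,<t,<e,<<t,e>,<t,t>>>>>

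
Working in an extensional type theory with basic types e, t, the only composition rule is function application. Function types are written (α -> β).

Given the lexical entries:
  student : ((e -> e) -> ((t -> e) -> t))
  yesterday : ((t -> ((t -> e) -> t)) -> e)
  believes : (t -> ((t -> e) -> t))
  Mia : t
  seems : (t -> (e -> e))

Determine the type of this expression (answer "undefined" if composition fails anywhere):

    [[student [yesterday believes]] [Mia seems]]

undefined

At [yesterday believes], yesterday : ((t -> ((t -> e) -> t)) -> e) takes believes : (t -> ((t -> e) -> t)), giving e.
At [student [yesterday believes]]: neither ((e -> e) -> ((t -> e) -> t)) nor e can take the other as argument; the node is ill-typed.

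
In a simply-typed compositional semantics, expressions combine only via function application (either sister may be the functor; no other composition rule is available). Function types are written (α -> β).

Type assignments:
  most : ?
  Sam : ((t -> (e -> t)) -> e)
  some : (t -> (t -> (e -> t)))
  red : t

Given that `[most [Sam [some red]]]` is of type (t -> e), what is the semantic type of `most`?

At [most [Sam [some red]]] (required: (t -> e)): [Sam [some red]] is e, which is not a function with range (t -> e); hence most is the functor — type (e -> (t -> e)).

(e -> (t -> e))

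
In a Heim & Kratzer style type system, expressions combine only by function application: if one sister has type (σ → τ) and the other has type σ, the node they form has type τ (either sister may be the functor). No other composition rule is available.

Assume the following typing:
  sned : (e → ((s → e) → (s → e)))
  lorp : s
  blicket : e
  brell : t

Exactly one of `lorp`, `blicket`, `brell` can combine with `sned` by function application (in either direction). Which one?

blicket

lorp : s — no; sned wants e, and lorp wants nothing (atomic).
blicket — combines: sned : (e → ((s → e) → (s → e))) takes blicket : e as argument, giving ((s → e) → (s → e)).
brell : t — no; sned wants e, and brell wants nothing (atomic).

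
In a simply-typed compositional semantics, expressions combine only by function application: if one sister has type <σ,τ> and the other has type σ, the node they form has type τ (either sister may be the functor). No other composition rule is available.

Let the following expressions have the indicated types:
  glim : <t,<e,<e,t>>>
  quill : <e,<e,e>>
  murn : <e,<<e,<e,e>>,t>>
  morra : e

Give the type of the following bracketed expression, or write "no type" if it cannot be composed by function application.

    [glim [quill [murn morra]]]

At [murn morra], murn : <e,<<e,<e,e>>,t>> takes morra : e, giving <<e,<e,e>>,t>.
At [quill [murn morra]], [murn morra] : <<e,<e,e>>,t> takes quill : <e,<e,e>>, giving t.
At [glim [quill [murn morra]]], glim : <t,<e,<e,t>>> takes [quill [murn morra]] : t, giving <e,<e,t>>.

<e,<e,t>>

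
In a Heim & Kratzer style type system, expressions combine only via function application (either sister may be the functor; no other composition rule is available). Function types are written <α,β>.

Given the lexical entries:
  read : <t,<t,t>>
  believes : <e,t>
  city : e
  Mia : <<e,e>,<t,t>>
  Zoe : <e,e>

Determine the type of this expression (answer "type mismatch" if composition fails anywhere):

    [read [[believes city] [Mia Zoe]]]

<t,t>

At [believes city], believes : <e,t> takes city : e, giving t.
At [Mia Zoe], Mia : <<e,e>,<t,t>> takes Zoe : <e,e>, giving <t,t>.
At [[believes city] [Mia Zoe]], [Mia Zoe] : <t,t> takes [believes city] : t, giving t.
At [read [[believes city] [Mia Zoe]]], read : <t,<t,t>> takes [[believes city] [Mia Zoe]] : t, giving <t,t>.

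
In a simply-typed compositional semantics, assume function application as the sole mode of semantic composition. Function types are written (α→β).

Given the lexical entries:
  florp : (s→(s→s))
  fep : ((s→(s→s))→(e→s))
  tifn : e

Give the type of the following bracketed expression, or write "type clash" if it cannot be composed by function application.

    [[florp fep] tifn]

At [florp fep], fep : ((s→(s→s))→(e→s)) takes florp : (s→(s→s)), giving (e→s).
At [[florp fep] tifn], [florp fep] : (e→s) takes tifn : e, giving s.

s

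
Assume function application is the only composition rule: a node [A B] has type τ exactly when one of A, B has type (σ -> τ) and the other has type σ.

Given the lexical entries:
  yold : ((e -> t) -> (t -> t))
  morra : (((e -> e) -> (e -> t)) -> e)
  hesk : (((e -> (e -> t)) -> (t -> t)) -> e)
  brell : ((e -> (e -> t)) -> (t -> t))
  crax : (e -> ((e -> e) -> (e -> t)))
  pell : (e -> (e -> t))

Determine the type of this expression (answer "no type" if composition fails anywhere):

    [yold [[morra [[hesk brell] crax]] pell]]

[hesk brell]: hesk is (((e -> (e -> t)) -> (t -> t)) -> e), brell is ((e -> (e -> t)) -> (t -> t)); result e.
[[hesk brell] crax]: crax is (e -> ((e -> e) -> (e -> t))), [hesk brell] is e; result ((e -> e) -> (e -> t)).
[morra [[hesk brell] crax]]: morra is (((e -> e) -> (e -> t)) -> e), [[hesk brell] crax] is ((e -> e) -> (e -> t)); result e.
[[morra [[hesk brell] crax]] pell]: pell is (e -> (e -> t)), [morra [[hesk brell] crax]] is e; result (e -> t).
[yold [[morra [[hesk brell] crax]] pell]]: yold is ((e -> t) -> (t -> t)), [[morra [[hesk brell] crax]] pell] is (e -> t); result (t -> t).

(t -> t)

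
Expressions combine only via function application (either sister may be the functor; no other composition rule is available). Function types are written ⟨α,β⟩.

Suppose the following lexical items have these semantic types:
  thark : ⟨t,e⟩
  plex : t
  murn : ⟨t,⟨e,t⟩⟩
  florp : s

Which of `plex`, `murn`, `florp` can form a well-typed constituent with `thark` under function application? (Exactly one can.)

plex

plex — combines: thark : ⟨t,e⟩ takes plex : t as argument, giving e.
murn : ⟨t,⟨e,t⟩⟩ — does not combine with thark.
florp : s — does not combine with thark.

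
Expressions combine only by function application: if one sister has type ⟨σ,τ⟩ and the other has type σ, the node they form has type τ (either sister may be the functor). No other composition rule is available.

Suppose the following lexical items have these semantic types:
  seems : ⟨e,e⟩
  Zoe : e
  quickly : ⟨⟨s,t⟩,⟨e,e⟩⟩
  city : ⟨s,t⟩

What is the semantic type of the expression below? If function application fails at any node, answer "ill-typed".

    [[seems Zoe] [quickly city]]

e

[seems Zoe]: ⟨e,e⟩ applied to e yields e.
[quickly city]: ⟨⟨s,t⟩,⟨e,e⟩⟩ applied to ⟨s,t⟩ yields ⟨e,e⟩.
[[seems Zoe] [quickly city]]: ⟨e,e⟩ applied to e yields e.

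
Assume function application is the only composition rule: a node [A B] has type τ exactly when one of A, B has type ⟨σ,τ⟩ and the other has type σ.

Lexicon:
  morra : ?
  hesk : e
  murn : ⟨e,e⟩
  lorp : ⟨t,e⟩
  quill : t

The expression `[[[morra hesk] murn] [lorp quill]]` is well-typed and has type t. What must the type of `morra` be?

At [[[morra hesk] murn] [lorp quill]] (required: t): [lorp quill] is e, which is not a function with range t; hence [[morra hesk] murn] is the functor — type ⟨e,t⟩.
At [[morra hesk] murn] (required: ⟨e,t⟩): murn is ⟨e,e⟩, which is not a function with range ⟨e,t⟩; hence [morra hesk] is the functor — type ⟨⟨e,e⟩,⟨e,t⟩⟩.
At [morra hesk] (required: ⟨⟨e,e⟩,⟨e,t⟩⟩): hesk is e, which is not a function with range ⟨⟨e,e⟩,⟨e,t⟩⟩; hence morra is the functor — type ⟨e,⟨⟨e,e⟩,⟨e,t⟩⟩⟩.

⟨e,⟨⟨e,e⟩,⟨e,t⟩⟩⟩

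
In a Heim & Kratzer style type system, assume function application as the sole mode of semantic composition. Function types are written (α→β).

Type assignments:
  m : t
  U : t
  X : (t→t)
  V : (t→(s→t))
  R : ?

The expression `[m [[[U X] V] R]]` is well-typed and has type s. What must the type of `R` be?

[m [[[U X] V] R]] must have type s. The sister m has type t; that is not a function onto s, so [[[U X] V] R] must be the functor, of type (t→s).
[[[U X] V] R] must have type (t→s). The sister [[U X] V] has type (s→t); that is not a function onto (t→s), so R must be the functor, of type ((s→t)→(t→s)).

((s→t)→(t→s))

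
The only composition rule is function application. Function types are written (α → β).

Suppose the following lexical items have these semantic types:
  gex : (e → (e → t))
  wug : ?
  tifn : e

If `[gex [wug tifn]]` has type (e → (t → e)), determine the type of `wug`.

(e → ((e → (e → t)) → (e → (t → e))))

[gex [wug tifn]] must have type (e → (t → e)). The sister gex has type (e → (e → t)); that is not a function onto (e → (t → e)), so [wug tifn] must be the functor, of type ((e → (e → t)) → (e → (t → e))).
[wug tifn] must have type ((e → (e → t)) → (e → (t → e))). The sister tifn has type e; that is not a function onto ((e → (e → t)) → (e → (t → e))), so wug must be the functor, of type (e → ((e → (e → t)) → (e → (t → e)))).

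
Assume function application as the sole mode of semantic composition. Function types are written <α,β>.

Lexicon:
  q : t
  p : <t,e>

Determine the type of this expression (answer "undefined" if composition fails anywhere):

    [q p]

[q p]: functor p : <t,e>, argument q : t; result e.

e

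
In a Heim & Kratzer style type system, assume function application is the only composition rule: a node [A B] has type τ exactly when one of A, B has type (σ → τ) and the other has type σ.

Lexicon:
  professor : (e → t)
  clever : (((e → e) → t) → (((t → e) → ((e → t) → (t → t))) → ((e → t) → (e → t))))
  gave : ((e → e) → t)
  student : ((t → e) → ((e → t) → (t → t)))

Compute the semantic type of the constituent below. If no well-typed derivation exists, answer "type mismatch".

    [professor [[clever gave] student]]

[clever gave]: clever is (((e → e) → t) → (((t → e) → ((e → t) → (t → t))) → ((e → t) → (e → t)))), gave is ((e → e) → t); result (((t → e) → ((e → t) → (t → t))) → ((e → t) → (e → t))).
[[clever gave] student]: [clever gave] is (((t → e) → ((e → t) → (t → t))) → ((e → t) → (e → t))), student is ((t → e) → ((e → t) → (t → t))); result ((e → t) → (e → t)).
[professor [[clever gave] student]]: [[clever gave] student] is ((e → t) → (e → t)), professor is (e → t); result (e → t).

(e → t)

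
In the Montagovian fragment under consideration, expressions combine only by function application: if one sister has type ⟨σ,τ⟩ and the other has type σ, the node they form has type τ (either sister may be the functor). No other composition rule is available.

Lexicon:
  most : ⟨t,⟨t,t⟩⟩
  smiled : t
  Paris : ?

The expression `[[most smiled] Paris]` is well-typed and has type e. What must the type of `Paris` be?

For [[most smiled] Paris] to have type e with [most smiled] of type ⟨t,t⟩, Paris must be the function: Paris : ⟨⟨t,t⟩,e⟩.

⟨⟨t,t⟩,e⟩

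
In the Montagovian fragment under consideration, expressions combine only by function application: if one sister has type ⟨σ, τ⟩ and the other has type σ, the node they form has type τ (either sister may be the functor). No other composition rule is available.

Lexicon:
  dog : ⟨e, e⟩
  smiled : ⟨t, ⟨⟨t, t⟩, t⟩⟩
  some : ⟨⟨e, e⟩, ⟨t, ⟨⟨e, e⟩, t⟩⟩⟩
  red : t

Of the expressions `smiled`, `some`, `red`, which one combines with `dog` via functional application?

some

smiled : ⟨t, ⟨⟨t, t⟩, t⟩⟩ — dog needs e; smiled needs t; neither fits.
some — combines: some : ⟨⟨e, e⟩, ⟨t, ⟨⟨e, e⟩, t⟩⟩⟩ takes dog : ⟨e, e⟩ as argument, giving ⟨t, ⟨⟨e, e⟩, t⟩⟩.
red : t — dog needs e; red needs nothing (atomic); neither fits.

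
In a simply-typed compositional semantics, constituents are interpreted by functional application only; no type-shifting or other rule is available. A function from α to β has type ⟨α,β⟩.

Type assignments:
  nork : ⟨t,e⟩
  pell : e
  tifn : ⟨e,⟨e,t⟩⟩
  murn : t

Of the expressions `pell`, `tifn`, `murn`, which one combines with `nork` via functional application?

murn

pell : e — neither side's domain matches the other.
tifn : ⟨e,⟨e,t⟩⟩ — neither side's domain matches the other.
murn — combines: nork : ⟨t,e⟩ takes murn : t as argument, giving e.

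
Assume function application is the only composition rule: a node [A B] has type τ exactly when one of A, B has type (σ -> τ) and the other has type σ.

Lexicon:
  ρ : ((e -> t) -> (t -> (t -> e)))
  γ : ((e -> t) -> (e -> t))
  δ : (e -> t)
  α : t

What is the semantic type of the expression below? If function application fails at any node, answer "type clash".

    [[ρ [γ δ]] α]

At [γ δ], γ : ((e -> t) -> (e -> t)) takes δ : (e -> t), giving (e -> t).
At [ρ [γ δ]], ρ : ((e -> t) -> (t -> (t -> e))) takes [γ δ] : (e -> t), giving (t -> (t -> e)).
At [[ρ [γ δ]] α], [ρ [γ δ]] : (t -> (t -> e)) takes α : t, giving (t -> e).

(t -> e)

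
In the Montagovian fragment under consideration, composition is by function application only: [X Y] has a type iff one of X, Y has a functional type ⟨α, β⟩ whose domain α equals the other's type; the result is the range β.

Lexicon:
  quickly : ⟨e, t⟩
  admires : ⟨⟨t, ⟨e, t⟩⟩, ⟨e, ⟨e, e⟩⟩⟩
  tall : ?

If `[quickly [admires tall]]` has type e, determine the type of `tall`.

⟨⟨⟨t, ⟨e, t⟩⟩, ⟨e, ⟨e, e⟩⟩⟩, ⟨⟨e, t⟩, e⟩⟩

At [quickly [admires tall]] (required: e): quickly is ⟨e, t⟩, which is not a function with range e; hence [admires tall] is the functor — type ⟨⟨e, t⟩, e⟩.
At [admires tall] (required: ⟨⟨e, t⟩, e⟩): admires is ⟨⟨t, ⟨e, t⟩⟩, ⟨e, ⟨e, e⟩⟩⟩, which is not a function with range ⟨⟨e, t⟩, e⟩; hence tall is the functor — type ⟨⟨⟨t, ⟨e, t⟩⟩, ⟨e, ⟨e, e⟩⟩⟩, ⟨⟨e, t⟩, e⟩⟩.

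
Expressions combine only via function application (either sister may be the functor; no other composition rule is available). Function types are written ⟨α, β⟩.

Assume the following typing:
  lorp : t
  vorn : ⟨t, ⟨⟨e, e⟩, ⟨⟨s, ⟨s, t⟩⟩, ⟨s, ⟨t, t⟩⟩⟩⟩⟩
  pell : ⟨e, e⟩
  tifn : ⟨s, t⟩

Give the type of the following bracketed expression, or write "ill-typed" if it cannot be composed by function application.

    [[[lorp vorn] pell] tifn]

ill-typed

At [lorp vorn], vorn : ⟨t, ⟨⟨e, e⟩, ⟨⟨s, ⟨s, t⟩⟩, ⟨s, ⟨t, t⟩⟩⟩⟩⟩ takes lorp : t, giving ⟨⟨e, e⟩, ⟨⟨s, ⟨s, t⟩⟩, ⟨s, ⟨t, t⟩⟩⟩⟩.
At [[lorp vorn] pell], [lorp vorn] : ⟨⟨e, e⟩, ⟨⟨s, ⟨s, t⟩⟩, ⟨s, ⟨t, t⟩⟩⟩⟩ takes pell : ⟨e, e⟩, giving ⟨⟨s, ⟨s, t⟩⟩, ⟨s, ⟨t, t⟩⟩⟩.
At [[[lorp vorn] pell] tifn]: neither ⟨⟨s, ⟨s, t⟩⟩, ⟨s, ⟨t, t⟩⟩⟩ nor ⟨s, t⟩ can take the other as argument; the node is ill-typed.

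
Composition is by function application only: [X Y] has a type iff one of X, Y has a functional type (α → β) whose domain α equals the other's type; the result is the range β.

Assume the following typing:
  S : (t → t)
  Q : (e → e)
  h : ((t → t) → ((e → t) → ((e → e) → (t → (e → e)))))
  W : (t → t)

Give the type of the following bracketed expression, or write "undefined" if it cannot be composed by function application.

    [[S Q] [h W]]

[S Q]: (t → t) with (e → e) — neither is a function whose domain matches the other; composition fails here.

undefined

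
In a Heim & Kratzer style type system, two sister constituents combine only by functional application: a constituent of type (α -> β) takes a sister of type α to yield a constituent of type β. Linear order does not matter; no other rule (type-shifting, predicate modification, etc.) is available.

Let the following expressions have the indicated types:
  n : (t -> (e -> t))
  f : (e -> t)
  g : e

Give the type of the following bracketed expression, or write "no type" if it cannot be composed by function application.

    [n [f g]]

(e -> t)

[f g]: functor f : (e -> t), argument g : e; result t.
[n [f g]]: functor n : (t -> (e -> t)), argument [f g] : t; result (e -> t).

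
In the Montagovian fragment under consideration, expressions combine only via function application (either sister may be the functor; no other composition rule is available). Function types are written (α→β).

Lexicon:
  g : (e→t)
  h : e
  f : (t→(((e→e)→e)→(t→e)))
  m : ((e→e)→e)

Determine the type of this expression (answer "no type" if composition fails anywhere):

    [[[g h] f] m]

(t→e)

At [g h], g : (e→t) takes h : e, giving t.
At [[g h] f], f : (t→(((e→e)→e)→(t→e))) takes [g h] : t, giving (((e→e)→e)→(t→e)).
At [[[g h] f] m], [[g h] f] : (((e→e)→e)→(t→e)) takes m : ((e→e)→e), giving (t→e).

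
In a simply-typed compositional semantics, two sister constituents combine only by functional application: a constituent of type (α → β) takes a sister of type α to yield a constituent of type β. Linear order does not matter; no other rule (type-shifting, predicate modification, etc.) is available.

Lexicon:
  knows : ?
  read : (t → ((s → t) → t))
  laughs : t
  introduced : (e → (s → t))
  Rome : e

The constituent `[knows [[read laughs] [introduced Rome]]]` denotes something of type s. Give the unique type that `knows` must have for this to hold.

[knows [[read laughs] [introduced Rome]]] must have type s. The sister [[read laughs] [introduced Rome]] has type t; that is not a function onto s, so knows must be the functor, of type (t → s).

(t → s)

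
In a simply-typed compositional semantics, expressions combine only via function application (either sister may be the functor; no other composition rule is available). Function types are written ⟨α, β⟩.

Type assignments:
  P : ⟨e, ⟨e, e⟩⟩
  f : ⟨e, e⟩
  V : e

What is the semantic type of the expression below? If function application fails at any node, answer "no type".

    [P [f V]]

⟨e, e⟩

At [f V], f : ⟨e, e⟩ takes V : e, giving e.
At [P [f V]], P : ⟨e, ⟨e, e⟩⟩ takes [f V] : e, giving ⟨e, e⟩.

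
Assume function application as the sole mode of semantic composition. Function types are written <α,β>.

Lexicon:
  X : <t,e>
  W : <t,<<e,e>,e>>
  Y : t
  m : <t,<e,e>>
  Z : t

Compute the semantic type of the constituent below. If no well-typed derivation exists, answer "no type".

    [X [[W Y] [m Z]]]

no type

At [W Y], W : <t,<<e,e>,e>> takes Y : t, giving <<e,e>,e>.
At [m Z], m : <t,<e,e>> takes Z : t, giving <e,e>.
At [[W Y] [m Z]], [W Y] : <<e,e>,e> takes [m Z] : <e,e>, giving e.
[X [[W Y] [m Z]]]: <t,e> with e — neither is a function whose domain matches the other; composition fails here.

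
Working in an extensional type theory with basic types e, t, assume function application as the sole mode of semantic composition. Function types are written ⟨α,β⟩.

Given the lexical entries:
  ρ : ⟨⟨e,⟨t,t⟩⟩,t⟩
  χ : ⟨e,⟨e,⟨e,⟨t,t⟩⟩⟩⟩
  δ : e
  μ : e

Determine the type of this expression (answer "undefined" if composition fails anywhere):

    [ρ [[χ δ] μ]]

[χ δ]: χ is ⟨e,⟨e,⟨e,⟨t,t⟩⟩⟩⟩, δ is e; result ⟨e,⟨e,⟨t,t⟩⟩⟩.
[[χ δ] μ]: [χ δ] is ⟨e,⟨e,⟨t,t⟩⟩⟩, μ is e; result ⟨e,⟨t,t⟩⟩.
[ρ [[χ δ] μ]]: ρ is ⟨⟨e,⟨t,t⟩⟩,t⟩, [[χ δ] μ] is ⟨e,⟨t,t⟩⟩; result t.

t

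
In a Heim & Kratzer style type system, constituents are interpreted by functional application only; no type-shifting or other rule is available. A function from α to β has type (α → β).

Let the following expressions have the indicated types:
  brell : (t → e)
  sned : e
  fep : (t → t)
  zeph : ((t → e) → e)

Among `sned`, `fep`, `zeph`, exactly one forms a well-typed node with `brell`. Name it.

sned : e — neither side's domain matches the other.
fep : (t → t) — neither side's domain matches the other.
zeph — combines: zeph : ((t → e) → e) takes brell : (t → e) as argument, giving e.

zeph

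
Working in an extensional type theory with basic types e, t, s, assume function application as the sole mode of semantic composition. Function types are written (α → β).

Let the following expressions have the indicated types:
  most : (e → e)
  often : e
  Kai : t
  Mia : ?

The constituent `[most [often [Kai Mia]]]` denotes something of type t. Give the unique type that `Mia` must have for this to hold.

[most [often [Kai Mia]]] must have type t. The sister most has type (e → e); that is not a function onto t, so [often [Kai Mia]] must be the functor, of type ((e → e) → t).
[often [Kai Mia]] must have type ((e → e) → t). The sister often has type e; that is not a function onto ((e → e) → t), so [Kai Mia] must be the functor, of type (e → ((e → e) → t)).
[Kai Mia] must have type (e → ((e → e) → t)). The sister Kai has type t; that is not a function onto (e → ((e → e) → t)), so Mia must be the functor, of type (t → (e → ((e → e) → t))).

(t → (e → ((e → e) → t)))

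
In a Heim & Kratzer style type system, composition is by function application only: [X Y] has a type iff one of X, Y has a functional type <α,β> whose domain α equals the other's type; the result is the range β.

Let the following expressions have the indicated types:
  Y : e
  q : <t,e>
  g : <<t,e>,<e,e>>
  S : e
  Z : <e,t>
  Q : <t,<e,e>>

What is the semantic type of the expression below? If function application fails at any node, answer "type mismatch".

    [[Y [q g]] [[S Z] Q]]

e

[q g] — g of type <<t,e>,<e,e>> combines with q of type <t,e>: type <e,e>.
[Y [q g]] — [q g] of type <e,e> combines with Y of type e: type e.
[S Z] — Z of type <e,t> combines with S of type e: type t.
[[S Z] Q] — Q of type <t,<e,e>> combines with [S Z] of type t: type <e,e>.
[[Y [q g]] [[S Z] Q]] — [[S Z] Q] of type <e,e> combines with [Y [q g]] of type e: type e.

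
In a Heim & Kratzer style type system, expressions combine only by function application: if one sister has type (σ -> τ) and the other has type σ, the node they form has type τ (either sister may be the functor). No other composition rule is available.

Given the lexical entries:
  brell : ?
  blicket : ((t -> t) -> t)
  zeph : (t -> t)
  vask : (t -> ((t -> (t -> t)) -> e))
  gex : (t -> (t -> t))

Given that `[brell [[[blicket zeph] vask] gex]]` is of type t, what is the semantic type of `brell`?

[brell [[[blicket zeph] vask] gex]] must have type t. The sister [[[blicket zeph] vask] gex] has type e; that is not a function onto t, so brell must be the functor, of type (e -> t).

(e -> t)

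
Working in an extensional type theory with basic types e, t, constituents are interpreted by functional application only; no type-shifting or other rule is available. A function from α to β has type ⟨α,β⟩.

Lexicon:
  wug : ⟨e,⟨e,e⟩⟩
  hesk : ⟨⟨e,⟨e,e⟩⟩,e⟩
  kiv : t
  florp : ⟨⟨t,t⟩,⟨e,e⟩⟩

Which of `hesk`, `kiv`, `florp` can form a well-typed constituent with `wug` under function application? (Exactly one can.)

hesk — combines: hesk : ⟨⟨e,⟨e,e⟩⟩,e⟩ takes wug : ⟨e,⟨e,e⟩⟩ as argument, giving e.
kiv : t — neither side's domain matches the other.
florp : ⟨⟨t,t⟩,⟨e,e⟩⟩ — neither side's domain matches the other.

hesk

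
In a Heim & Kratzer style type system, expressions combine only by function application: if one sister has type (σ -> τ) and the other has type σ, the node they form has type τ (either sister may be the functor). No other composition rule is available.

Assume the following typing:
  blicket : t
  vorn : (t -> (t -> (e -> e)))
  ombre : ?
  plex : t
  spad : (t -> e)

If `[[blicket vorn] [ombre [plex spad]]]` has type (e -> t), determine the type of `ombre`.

(e -> ((t -> (e -> e)) -> (e -> t)))

For [[blicket vorn] [ombre [plex spad]]] to have type (e -> t) with [blicket vorn] of type (t -> (e -> e)), [ombre [plex spad]] must be the function: [ombre [plex spad]] : ((t -> (e -> e)) -> (e -> t)).
For [ombre [plex spad]] to have type ((t -> (e -> e)) -> (e -> t)) with [plex spad] of type e, ombre must be the function: ombre : (e -> ((t -> (e -> e)) -> (e -> t))).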